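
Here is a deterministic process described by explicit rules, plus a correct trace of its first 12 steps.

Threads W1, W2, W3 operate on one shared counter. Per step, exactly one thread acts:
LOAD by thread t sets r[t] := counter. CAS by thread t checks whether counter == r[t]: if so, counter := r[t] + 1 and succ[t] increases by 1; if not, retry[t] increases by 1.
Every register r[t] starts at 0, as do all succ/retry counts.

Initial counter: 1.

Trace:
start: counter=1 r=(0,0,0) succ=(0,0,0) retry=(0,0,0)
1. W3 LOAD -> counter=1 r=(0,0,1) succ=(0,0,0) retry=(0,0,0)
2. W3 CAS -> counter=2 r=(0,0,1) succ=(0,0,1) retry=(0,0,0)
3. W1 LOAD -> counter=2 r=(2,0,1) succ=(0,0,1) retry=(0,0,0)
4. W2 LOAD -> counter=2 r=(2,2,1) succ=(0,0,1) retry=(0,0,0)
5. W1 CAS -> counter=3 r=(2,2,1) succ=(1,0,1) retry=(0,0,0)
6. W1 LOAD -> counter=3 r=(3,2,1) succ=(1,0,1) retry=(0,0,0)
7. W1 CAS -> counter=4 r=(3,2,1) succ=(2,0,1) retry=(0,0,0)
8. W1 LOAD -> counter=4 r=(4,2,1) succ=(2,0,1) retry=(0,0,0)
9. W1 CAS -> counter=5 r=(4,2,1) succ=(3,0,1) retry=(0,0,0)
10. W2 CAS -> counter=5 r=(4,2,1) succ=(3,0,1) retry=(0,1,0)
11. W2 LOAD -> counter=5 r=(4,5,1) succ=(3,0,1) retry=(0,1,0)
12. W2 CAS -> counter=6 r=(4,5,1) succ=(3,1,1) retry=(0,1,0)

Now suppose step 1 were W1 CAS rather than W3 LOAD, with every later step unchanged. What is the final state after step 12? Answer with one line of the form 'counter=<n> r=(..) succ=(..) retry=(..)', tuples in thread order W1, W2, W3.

(re-executing from step 1 with the substitution; state before step 1: counter=1 r=(0,0,0) succ=(0,0,0) retry=(0,0,0))
1. W1 CAS -> counter=1 r=(0,0,0) succ=(0,0,0) retry=(1,0,0)
2. W3 CAS -> counter=1 r=(0,0,0) succ=(0,0,0) retry=(1,0,1)
3. W1 LOAD -> counter=1 r=(1,0,0) succ=(0,0,0) retry=(1,0,1)
4. W2 LOAD -> counter=1 r=(1,1,0) succ=(0,0,0) retry=(1,0,1)
5. W1 CAS -> counter=2 r=(1,1,0) succ=(1,0,0) retry=(1,0,1)
6. W1 LOAD -> counter=2 r=(2,1,0) succ=(1,0,0) retry=(1,0,1)
7. W1 CAS -> counter=3 r=(2,1,0) succ=(2,0,0) retry=(1,0,1)
8. W1 LOAD -> counter=3 r=(3,1,0) succ=(2,0,0) retry=(1,0,1)
9. W1 CAS -> counter=4 r=(3,1,0) succ=(3,0,0) retry=(1,0,1)
10. W2 CAS -> counter=4 r=(3,1,0) succ=(3,0,0) retry=(1,1,1)
11. W2 LOAD -> counter=4 r=(3,4,0) succ=(3,0,0) retry=(1,1,1)
12. W2 CAS -> counter=5 r=(3,4,0) succ=(3,1,0) retry=(1,1,1)

counter=5 r=(3,4,0) succ=(3,1,0) retry=(1,1,1)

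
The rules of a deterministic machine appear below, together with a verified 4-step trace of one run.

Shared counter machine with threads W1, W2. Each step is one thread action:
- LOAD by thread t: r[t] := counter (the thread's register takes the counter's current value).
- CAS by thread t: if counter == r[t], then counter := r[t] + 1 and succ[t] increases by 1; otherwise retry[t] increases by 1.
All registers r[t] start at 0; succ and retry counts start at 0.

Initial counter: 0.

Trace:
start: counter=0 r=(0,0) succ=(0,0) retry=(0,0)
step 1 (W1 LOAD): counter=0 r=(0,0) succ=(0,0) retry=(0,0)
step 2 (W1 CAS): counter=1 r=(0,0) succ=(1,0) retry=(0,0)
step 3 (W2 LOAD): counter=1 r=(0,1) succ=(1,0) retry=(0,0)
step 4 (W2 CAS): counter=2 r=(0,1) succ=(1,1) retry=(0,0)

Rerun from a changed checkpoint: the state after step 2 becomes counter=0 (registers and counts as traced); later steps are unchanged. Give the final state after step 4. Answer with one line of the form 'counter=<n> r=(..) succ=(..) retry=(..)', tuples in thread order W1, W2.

counter=1 r=(0,0) succ=(1,1) retry=(0,0)

state after step 2 := counter=0 r=(0,0) succ=(1,0) retry=(0,0)
step 3 (W2 LOAD): counter=0 r=(0,0) succ=(1,0) retry=(0,0)
step 4 (W2 CAS): counter=1 r=(0,0) succ=(1,1) retry=(0,0)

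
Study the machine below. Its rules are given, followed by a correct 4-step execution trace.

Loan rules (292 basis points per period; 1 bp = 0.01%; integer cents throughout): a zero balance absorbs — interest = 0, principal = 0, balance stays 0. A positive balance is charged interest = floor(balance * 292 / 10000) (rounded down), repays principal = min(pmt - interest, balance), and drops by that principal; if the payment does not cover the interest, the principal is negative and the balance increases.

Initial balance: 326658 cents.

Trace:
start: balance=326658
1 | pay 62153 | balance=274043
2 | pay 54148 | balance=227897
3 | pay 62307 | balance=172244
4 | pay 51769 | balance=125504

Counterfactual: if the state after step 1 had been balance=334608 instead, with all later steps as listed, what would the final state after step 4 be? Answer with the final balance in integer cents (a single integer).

state after step 1 := balance=334608
2 | pay 54148 | balance=290230
3 | pay 62307 | balance=236397
4 | pay 51769 | balance=191530

191530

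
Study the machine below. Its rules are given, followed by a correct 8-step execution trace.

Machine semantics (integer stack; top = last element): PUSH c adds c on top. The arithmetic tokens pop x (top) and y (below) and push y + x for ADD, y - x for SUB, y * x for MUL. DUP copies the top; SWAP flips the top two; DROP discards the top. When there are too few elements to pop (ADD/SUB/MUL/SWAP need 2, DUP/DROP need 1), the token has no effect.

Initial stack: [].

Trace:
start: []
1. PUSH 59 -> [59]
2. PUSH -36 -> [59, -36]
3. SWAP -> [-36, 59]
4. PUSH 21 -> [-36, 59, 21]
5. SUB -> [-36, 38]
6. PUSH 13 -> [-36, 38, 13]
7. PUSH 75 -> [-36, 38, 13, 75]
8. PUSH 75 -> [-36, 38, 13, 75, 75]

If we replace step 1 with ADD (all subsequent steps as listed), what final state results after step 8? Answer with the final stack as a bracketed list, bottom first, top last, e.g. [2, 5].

(re-executing from step 1 with the substitution; state before step 1: [])
1. ADD -> []
2. PUSH -36 -> [-36]
3. SWAP -> [-36]
4. PUSH 21 -> [-36, 21]
5. SUB -> [-57]
6. PUSH 13 -> [-57, 13]
7. PUSH 75 -> [-57, 13, 75]
8. PUSH 75 -> [-57, 13, 75, 75]

[-57, 13, 75, 75]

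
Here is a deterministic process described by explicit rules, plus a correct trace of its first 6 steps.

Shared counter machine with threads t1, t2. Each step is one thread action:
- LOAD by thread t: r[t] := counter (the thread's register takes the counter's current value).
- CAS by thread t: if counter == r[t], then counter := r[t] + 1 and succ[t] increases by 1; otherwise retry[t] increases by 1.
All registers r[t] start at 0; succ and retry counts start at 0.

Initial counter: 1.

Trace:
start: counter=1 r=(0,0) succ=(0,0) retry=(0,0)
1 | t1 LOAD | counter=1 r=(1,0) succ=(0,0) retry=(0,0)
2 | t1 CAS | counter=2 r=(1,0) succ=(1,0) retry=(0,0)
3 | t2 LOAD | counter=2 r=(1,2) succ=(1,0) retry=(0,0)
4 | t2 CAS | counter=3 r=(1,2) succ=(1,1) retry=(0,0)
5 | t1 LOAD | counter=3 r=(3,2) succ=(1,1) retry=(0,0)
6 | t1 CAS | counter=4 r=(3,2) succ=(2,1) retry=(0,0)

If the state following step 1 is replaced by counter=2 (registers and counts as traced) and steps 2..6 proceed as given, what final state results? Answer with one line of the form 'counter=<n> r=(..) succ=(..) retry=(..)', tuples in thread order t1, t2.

counter=4 r=(3,2) succ=(1,1) retry=(1,0)

state after step 1 := counter=2 r=(1,0) succ=(0,0) retry=(0,0)
2 | t1 CAS | counter=2 r=(1,0) succ=(0,0) retry=(1,0)
3 | t2 LOAD | counter=2 r=(1,2) succ=(0,0) retry=(1,0)
4 | t2 CAS | counter=3 r=(1,2) succ=(0,1) retry=(1,0)
5 | t1 LOAD | counter=3 r=(3,2) succ=(0,1) retry=(1,0)
6 | t1 CAS | counter=4 r=(3,2) succ=(1,1) retry=(1,0)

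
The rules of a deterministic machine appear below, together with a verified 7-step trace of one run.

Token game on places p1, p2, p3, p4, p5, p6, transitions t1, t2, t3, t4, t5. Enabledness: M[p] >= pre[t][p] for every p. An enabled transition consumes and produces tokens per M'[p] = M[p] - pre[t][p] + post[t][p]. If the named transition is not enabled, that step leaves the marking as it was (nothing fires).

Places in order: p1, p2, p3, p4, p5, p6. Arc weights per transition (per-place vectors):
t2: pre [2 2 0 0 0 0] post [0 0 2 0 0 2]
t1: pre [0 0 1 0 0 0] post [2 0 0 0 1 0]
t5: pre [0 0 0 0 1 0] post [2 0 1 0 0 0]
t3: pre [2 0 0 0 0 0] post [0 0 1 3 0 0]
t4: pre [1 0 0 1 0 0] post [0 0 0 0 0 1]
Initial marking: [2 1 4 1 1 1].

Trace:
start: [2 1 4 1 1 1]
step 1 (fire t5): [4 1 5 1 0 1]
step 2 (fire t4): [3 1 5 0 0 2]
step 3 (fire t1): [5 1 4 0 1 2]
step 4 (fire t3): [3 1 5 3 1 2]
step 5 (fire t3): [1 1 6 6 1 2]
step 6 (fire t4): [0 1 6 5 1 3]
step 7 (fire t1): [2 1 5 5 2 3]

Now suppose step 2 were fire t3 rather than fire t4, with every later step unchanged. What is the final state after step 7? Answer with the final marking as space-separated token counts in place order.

(re-executing from step 2 with the substitution; state before step 2: [4 1 5 1 0 1])
step 2 (fire t3): [2 1 6 4 0 1]
step 3 (fire t1): [4 1 5 4 1 1]
step 4 (fire t3): [2 1 6 7 1 1]
step 5 (fire t3): [0 1 7 10 1 1]
step 6 (fire t4): [0 1 7 10 1 1]
step 7 (fire t1): [2 1 6 10 2 1]

2 1 6 10 2 1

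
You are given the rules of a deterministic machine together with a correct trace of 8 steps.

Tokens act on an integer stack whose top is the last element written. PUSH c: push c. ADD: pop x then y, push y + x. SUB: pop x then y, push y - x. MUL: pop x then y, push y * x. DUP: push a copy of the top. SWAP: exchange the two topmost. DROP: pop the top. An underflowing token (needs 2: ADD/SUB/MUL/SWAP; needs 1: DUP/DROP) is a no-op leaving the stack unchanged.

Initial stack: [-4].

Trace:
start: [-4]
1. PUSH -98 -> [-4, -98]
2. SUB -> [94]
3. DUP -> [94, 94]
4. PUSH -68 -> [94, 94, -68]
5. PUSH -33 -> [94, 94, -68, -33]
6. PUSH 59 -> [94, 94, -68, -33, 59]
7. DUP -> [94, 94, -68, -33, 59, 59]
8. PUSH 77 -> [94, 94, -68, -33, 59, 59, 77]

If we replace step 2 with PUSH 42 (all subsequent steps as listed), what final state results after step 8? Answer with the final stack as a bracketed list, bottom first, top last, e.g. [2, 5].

(re-executing from step 2 with the substitution; state before step 2: [-4, -98])
2. PUSH 42 -> [-4, -98, 42]
3. DUP -> [-4, -98, 42, 42]
4. PUSH -68 -> [-4, -98, 42, 42, -68]
5. PUSH -33 -> [-4, -98, 42, 42, -68, -33]
6. PUSH 59 -> [-4, -98, 42, 42, -68, -33, 59]
7. DUP -> [-4, -98, 42, 42, -68, -33, 59, 59]
8. PUSH 77 -> [-4, -98, 42, 42, -68, -33, 59, 59, 77]

[-4, -98, 42, 42, -68, -33, 59, 59, 77]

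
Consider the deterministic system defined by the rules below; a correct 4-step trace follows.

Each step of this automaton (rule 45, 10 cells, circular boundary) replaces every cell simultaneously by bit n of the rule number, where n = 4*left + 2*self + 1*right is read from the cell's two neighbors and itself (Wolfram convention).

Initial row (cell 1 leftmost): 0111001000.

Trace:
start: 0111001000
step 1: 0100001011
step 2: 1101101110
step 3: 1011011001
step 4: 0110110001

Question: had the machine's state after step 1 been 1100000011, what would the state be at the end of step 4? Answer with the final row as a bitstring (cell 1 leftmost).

1011010101

state after step 1 := 1100000011
step 2: 0001111010
step 3: 1101000110
step 4: 1011010101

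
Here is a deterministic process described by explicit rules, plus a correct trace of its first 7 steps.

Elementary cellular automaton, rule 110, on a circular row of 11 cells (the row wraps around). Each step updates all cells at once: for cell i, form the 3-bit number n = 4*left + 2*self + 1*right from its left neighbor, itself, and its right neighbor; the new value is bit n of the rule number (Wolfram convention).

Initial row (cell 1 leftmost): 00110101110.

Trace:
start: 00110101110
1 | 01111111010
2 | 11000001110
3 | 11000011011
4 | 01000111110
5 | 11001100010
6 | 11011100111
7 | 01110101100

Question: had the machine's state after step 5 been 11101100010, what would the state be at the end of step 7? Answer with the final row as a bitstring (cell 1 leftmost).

state after step 5 := 11101100010
6 | 10111100111
7 | 11100101100

11100101100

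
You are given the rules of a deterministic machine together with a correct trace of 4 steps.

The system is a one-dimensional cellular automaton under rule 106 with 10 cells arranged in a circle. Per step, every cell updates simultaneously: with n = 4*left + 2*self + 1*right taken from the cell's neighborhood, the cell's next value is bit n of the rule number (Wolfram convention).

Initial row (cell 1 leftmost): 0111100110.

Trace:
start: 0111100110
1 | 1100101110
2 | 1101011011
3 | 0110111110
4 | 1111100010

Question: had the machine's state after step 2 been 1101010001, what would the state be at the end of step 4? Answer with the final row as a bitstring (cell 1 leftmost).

state after step 2 := 1101010001
3 | 0110100011
4 | 1111000111

1111000111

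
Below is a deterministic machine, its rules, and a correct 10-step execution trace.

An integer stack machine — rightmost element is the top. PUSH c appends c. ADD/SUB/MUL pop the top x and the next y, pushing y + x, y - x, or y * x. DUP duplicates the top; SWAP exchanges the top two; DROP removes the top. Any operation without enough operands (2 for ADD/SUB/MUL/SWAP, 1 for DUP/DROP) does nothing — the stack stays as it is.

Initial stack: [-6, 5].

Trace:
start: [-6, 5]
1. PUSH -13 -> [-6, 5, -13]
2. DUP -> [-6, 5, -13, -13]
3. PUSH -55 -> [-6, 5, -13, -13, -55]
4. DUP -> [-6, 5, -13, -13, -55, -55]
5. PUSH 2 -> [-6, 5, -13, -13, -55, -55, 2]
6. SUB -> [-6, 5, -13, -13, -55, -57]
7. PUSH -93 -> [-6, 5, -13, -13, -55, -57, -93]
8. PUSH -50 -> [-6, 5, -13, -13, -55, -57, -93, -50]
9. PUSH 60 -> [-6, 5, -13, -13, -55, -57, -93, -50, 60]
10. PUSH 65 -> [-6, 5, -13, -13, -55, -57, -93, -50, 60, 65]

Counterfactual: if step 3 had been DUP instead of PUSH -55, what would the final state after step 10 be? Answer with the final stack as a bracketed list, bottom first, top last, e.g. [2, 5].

[-6, 5, -13, -13, -13, -15, -93, -50, 60, 65]

(re-executing from step 3 with the substitution; state before step 3: [-6, 5, -13, -13])
3. DUP -> [-6, 5, -13, -13, -13]
4. DUP -> [-6, 5, -13, -13, -13, -13]
5. PUSH 2 -> [-6, 5, -13, -13, -13, -13, 2]
6. SUB -> [-6, 5, -13, -13, -13, -15]
7. PUSH -93 -> [-6, 5, -13, -13, -13, -15, -93]
8. PUSH -50 -> [-6, 5, -13, -13, -13, -15, -93, -50]
9. PUSH 60 -> [-6, 5, -13, -13, -13, -15, -93, -50, 60]
10. PUSH 65 -> [-6, 5, -13, -13, -13, -15, -93, -50, 60, 65]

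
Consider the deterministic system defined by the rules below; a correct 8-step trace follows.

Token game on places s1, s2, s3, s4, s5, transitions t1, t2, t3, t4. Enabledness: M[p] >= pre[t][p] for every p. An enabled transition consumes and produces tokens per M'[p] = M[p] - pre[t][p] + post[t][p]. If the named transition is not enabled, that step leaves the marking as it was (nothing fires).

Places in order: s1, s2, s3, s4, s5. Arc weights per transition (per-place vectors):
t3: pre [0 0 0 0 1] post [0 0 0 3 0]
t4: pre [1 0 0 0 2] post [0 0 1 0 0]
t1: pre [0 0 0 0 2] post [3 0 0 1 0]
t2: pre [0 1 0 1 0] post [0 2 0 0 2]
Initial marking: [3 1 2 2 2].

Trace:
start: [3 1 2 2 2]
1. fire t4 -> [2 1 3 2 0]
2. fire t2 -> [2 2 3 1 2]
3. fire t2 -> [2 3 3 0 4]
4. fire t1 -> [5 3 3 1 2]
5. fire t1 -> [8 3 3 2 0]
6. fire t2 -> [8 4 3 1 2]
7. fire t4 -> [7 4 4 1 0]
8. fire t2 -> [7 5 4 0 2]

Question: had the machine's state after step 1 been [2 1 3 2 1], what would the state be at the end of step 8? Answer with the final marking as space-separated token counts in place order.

state after step 1 := [2 1 3 2 1]
2. fire t2 -> [2 2 3 1 3]
3. fire t2 -> [2 3 3 0 5]
4. fire t1 -> [5 3 3 1 3]
5. fire t1 -> [8 3 3 2 1]
6. fire t2 -> [8 4 3 1 3]
7. fire t4 -> [7 4 4 1 1]
8. fire t2 -> [7 5 4 0 3]

7 5 4 0 3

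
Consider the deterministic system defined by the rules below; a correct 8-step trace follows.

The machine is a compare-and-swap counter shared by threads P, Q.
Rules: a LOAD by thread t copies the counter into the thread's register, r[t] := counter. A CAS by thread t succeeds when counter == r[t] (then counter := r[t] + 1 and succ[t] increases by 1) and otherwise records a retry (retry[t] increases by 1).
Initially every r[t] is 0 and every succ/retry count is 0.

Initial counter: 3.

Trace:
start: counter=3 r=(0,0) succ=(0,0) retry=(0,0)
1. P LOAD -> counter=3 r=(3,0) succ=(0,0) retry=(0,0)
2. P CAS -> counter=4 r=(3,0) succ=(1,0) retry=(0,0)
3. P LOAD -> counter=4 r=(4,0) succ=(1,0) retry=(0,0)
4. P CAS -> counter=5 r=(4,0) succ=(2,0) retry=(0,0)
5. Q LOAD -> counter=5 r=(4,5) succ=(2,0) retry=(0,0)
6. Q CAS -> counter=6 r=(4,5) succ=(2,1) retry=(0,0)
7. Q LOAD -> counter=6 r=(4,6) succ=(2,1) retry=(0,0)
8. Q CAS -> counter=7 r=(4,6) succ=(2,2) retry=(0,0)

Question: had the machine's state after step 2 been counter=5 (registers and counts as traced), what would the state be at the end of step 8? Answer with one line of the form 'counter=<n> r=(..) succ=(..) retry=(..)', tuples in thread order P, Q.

state after step 2 := counter=5 r=(3,0) succ=(1,0) retry=(0,0)
3. P LOAD -> counter=5 r=(5,0) succ=(1,0) retry=(0,0)
4. P CAS -> counter=6 r=(5,0) succ=(2,0) retry=(0,0)
5. Q LOAD -> counter=6 r=(5,6) succ=(2,0) retry=(0,0)
6. Q CAS -> counter=7 r=(5,6) succ=(2,1) retry=(0,0)
7. Q LOAD -> counter=7 r=(5,7) succ=(2,1) retry=(0,0)
8. Q CAS -> counter=8 r=(5,7) succ=(2,2) retry=(0,0)

counter=8 r=(5,7) succ=(2,2) retry=(0,0)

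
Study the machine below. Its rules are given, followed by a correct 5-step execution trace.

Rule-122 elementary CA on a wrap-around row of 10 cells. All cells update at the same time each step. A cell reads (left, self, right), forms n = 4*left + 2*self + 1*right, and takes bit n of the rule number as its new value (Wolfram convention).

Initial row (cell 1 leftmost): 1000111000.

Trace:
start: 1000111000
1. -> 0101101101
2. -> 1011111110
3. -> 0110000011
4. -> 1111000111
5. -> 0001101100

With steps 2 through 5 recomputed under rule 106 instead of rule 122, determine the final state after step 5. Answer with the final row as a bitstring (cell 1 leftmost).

0010001100

(re-executing steps 2..5 under rule 106; state before step 2: 0101101101)
2. -> 1011111110
3. -> 0110000011
4. -> 1110000111
5. -> 0010001100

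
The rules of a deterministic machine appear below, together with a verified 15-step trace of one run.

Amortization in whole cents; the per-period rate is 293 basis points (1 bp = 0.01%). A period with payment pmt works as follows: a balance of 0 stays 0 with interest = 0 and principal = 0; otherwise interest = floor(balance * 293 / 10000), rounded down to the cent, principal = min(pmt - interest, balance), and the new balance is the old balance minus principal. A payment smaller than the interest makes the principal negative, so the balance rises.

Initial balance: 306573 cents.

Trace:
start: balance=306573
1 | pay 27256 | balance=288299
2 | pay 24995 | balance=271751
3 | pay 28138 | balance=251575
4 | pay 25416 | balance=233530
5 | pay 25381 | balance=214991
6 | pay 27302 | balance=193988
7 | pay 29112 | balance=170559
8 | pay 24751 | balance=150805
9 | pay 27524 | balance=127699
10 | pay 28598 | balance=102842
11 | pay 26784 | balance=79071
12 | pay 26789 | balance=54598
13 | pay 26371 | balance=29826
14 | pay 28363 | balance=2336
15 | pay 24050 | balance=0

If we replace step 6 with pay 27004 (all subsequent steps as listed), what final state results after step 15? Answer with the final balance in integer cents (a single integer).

0

(re-executing from step 6 with the substitution; state before step 6: balance=214991)
6 | pay 27004 | balance=194286
7 | pay 29112 | balance=170866
8 | pay 24751 | balance=151121
9 | pay 27524 | balance=128024
10 | pay 28598 | balance=103177
11 | pay 26784 | balance=79416
12 | pay 26789 | balance=54953
13 | pay 26371 | balance=30192
14 | pay 28363 | balance=2713
15 | pay 24050 | balance=0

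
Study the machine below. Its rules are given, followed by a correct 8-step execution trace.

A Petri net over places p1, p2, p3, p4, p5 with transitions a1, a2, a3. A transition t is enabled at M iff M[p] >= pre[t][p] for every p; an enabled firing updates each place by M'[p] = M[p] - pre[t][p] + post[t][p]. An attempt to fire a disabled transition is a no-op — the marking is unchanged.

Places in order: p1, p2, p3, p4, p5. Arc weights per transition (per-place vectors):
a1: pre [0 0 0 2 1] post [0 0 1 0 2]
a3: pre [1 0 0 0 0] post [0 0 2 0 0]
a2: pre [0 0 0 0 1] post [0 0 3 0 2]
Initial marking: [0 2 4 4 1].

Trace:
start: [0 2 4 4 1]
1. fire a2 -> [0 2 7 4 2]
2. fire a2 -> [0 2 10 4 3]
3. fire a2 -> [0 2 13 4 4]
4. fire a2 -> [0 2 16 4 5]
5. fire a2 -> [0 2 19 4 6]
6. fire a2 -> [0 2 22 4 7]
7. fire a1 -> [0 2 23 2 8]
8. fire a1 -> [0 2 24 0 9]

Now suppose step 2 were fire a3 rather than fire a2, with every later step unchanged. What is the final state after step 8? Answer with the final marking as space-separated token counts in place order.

0 2 21 0 8

(re-executing from step 2 with the substitution; state before step 2: [0 2 7 4 2])
2. fire a3 -> [0 2 7 4 2]
3. fire a2 -> [0 2 10 4 3]
4. fire a2 -> [0 2 13 4 4]
5. fire a2 -> [0 2 16 4 5]
6. fire a2 -> [0 2 19 4 6]
7. fire a1 -> [0 2 20 2 7]
8. fire a1 -> [0 2 21 0 8]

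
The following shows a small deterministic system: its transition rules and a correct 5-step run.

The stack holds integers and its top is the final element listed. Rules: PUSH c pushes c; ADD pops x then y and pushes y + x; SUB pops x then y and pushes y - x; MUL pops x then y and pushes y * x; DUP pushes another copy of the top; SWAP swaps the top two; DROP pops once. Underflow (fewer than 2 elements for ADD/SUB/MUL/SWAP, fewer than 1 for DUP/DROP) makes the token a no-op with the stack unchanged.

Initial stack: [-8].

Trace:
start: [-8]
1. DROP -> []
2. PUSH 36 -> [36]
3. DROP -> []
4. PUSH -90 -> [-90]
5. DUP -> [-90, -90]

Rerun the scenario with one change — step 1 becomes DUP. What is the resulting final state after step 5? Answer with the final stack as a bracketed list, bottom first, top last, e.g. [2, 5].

[-8, -8, -90, -90]

(re-executing from step 1 with the substitution; state before step 1: [-8])
1. DUP -> [-8, -8]
2. PUSH 36 -> [-8, -8, 36]
3. DROP -> [-8, -8]
4. PUSH -90 -> [-8, -8, -90]
5. DUP -> [-8, -8, -90, -90]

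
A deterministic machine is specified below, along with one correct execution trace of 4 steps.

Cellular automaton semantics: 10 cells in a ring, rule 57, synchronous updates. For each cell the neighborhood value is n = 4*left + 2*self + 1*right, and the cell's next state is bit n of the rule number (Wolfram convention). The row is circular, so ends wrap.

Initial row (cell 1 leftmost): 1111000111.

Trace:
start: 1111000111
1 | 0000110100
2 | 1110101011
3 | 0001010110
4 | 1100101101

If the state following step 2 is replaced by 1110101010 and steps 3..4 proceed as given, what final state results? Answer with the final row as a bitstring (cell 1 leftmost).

state after step 2 := 1110101010
3 | 1001010101
4 | 0100101011

0100101011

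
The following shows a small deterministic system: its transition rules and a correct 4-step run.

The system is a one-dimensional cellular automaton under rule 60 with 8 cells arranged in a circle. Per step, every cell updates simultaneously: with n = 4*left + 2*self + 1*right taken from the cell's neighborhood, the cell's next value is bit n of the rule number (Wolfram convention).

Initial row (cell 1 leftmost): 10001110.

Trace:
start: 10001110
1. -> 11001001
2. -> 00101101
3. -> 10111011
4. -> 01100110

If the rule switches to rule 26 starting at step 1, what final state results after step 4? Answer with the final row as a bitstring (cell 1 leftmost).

(re-executing steps 1..4 under rule 26; state before step 1: 10001110)
1. -> 01011000
2. -> 10010100
3. -> 01100011
4. -> 01010110

01010110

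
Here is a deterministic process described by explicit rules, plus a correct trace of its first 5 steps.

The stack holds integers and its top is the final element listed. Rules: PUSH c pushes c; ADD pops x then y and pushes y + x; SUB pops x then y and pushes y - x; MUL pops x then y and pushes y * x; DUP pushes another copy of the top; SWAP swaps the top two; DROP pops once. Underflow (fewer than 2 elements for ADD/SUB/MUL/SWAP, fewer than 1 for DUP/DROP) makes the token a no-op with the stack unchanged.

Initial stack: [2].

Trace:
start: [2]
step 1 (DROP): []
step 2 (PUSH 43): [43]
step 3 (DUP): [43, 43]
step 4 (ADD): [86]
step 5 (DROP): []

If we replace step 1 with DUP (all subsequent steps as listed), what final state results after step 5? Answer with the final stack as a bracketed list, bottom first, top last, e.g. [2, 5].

(re-executing from step 1 with the substitution; state before step 1: [2])
step 1 (DUP): [2, 2]
step 2 (PUSH 43): [2, 2, 43]
step 3 (DUP): [2, 2, 43, 43]
step 4 (ADD): [2, 2, 86]
step 5 (DROP): [2, 2]

[2, 2]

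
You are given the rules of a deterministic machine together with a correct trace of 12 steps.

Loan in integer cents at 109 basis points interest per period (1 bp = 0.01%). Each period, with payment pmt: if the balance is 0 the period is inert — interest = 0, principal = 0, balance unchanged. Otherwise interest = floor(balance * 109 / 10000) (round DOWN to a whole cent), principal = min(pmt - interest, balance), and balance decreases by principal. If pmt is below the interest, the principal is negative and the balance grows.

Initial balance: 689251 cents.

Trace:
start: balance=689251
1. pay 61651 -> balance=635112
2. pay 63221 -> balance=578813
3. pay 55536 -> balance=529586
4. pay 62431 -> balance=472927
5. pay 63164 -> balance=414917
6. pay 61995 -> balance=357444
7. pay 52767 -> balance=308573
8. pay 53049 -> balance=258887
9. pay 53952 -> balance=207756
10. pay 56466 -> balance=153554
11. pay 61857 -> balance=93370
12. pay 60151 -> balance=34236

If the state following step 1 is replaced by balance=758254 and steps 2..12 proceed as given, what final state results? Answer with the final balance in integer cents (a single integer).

state after step 1 := balance=758254
2. pay 63221 -> balance=703297
3. pay 55536 -> balance=655426
4. pay 62431 -> balance=600139
5. pay 63164 -> balance=543516
6. pay 61995 -> balance=487445
7. pay 52767 -> balance=439991
8. pay 53049 -> balance=391737
9. pay 53952 -> balance=342054
10. pay 56466 -> balance=289316
11. pay 61857 -> balance=230612
12. pay 60151 -> balance=172974

172974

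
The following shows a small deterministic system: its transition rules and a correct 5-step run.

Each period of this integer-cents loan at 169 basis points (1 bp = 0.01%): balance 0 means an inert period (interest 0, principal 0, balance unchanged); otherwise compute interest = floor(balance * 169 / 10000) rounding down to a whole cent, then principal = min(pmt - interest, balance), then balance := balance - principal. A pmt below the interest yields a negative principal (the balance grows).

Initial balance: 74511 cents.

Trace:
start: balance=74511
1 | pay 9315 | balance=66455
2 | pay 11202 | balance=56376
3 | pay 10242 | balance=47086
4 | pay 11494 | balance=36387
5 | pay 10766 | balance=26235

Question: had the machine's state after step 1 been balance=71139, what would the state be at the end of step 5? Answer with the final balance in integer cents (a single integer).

31245

state after step 1 := balance=71139
2 | pay 11202 | balance=61139
3 | pay 10242 | balance=51930
4 | pay 11494 | balance=41313
5 | pay 10766 | balance=31245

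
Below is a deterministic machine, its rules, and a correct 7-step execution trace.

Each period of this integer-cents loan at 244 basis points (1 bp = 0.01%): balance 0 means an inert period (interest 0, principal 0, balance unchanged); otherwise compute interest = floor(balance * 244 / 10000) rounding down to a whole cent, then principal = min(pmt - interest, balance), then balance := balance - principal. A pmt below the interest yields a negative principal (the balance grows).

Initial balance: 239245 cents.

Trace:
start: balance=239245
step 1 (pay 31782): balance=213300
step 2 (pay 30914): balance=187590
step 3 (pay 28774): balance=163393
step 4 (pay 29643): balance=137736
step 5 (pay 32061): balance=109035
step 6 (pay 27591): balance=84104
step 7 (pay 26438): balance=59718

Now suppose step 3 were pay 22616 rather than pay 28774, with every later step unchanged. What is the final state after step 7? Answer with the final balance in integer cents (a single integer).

(re-executing from step 3 with the substitution; state before step 3: balance=187590)
step 3 (pay 22616): balance=169551
step 4 (pay 29643): balance=144045
step 5 (pay 32061): balance=115498
step 6 (pay 27591): balance=90725
step 7 (pay 26438): balance=66500

66500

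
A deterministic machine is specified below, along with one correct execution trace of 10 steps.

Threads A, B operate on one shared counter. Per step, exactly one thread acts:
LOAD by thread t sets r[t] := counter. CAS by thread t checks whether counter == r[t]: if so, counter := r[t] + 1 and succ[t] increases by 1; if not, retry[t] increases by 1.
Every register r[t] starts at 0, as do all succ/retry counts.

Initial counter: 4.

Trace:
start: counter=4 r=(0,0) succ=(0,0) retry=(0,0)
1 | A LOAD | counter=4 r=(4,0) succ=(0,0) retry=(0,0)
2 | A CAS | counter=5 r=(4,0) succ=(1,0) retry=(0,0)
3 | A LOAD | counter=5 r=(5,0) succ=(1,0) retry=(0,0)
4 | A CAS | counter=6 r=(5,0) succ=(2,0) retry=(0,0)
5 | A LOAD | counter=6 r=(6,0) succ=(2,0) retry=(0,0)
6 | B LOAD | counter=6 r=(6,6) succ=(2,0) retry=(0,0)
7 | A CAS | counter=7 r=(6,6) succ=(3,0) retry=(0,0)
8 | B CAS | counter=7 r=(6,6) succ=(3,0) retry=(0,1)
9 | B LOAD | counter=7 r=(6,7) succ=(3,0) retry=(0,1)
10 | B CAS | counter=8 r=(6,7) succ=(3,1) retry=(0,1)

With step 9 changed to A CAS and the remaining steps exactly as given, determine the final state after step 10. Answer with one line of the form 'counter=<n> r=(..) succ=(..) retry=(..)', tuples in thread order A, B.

counter=7 r=(6,6) succ=(3,0) retry=(1,2)

(re-executing from step 9 with the substitution; state before step 9: counter=7 r=(6,6) succ=(3,0) retry=(0,1))
9 | A CAS | counter=7 r=(6,6) succ=(3,0) retry=(1,1)
10 | B CAS | counter=7 r=(6,6) succ=(3,0) retry=(1,2)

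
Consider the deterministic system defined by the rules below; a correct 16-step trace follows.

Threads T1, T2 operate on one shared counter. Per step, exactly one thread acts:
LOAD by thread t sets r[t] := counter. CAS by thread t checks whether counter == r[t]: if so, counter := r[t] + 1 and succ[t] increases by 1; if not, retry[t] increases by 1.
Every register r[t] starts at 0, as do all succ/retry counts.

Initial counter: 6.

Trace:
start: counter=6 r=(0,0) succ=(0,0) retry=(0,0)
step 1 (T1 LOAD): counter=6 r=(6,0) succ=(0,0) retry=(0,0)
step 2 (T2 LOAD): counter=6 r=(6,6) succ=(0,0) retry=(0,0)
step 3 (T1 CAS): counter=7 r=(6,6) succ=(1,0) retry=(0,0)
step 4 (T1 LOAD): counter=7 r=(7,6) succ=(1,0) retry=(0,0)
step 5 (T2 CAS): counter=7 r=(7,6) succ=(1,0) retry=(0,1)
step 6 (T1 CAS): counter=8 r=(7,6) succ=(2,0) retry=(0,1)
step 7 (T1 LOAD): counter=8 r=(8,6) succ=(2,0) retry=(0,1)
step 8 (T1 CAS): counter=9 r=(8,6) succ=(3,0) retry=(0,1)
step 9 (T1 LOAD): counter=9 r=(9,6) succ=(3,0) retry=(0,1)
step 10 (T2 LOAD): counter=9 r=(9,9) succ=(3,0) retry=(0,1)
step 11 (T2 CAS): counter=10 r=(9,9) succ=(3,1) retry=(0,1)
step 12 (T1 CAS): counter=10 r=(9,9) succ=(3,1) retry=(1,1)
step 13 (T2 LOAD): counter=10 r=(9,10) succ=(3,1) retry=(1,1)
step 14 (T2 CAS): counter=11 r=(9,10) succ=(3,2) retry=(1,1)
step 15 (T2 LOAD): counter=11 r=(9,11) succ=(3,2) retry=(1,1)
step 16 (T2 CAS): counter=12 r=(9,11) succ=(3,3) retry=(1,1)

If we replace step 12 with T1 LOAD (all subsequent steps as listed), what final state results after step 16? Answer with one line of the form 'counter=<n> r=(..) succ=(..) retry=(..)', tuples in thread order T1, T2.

counter=12 r=(10,11) succ=(3,3) retry=(0,1)

(re-executing from step 12 with the substitution; state before step 12: counter=10 r=(9,9) succ=(3,1) retry=(0,1))
step 12 (T1 LOAD): counter=10 r=(10,9) succ=(3,1) retry=(0,1)
step 13 (T2 LOAD): counter=10 r=(10,10) succ=(3,1) retry=(0,1)
step 14 (T2 CAS): counter=11 r=(10,10) succ=(3,2) retry=(0,1)
step 15 (T2 LOAD): counter=11 r=(10,11) succ=(3,2) retry=(0,1)
step 16 (T2 CAS): counter=12 r=(10,11) succ=(3,3) retry=(0,1)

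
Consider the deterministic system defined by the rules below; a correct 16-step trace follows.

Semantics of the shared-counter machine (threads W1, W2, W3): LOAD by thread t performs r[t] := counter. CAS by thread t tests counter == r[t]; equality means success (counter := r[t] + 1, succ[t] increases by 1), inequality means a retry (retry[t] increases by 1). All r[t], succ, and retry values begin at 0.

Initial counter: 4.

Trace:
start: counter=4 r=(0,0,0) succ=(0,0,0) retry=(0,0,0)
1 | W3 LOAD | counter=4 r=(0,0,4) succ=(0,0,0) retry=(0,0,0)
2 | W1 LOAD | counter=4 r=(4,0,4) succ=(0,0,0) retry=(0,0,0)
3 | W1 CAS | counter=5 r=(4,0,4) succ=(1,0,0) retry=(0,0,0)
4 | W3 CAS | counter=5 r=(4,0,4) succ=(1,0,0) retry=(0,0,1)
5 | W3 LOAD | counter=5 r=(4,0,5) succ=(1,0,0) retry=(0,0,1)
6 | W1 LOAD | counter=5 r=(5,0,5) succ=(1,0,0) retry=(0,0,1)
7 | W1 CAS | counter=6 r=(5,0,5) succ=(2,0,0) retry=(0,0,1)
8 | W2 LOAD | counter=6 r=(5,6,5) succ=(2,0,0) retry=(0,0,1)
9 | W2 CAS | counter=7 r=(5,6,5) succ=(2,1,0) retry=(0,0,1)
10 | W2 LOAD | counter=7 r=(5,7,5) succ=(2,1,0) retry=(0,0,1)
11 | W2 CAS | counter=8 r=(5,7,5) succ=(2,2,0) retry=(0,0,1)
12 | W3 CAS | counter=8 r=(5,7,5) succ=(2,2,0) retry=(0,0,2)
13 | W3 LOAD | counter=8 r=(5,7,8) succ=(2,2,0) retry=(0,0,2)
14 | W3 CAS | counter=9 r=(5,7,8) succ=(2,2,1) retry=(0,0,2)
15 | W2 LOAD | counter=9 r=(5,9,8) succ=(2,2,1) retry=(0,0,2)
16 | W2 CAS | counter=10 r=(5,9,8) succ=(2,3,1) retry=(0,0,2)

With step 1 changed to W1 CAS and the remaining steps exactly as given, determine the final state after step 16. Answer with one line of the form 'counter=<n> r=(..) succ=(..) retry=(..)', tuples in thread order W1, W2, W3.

counter=10 r=(5,9,8) succ=(2,3,1) retry=(1,0,2)

(re-executing from step 1 with the substitution; state before step 1: counter=4 r=(0,0,0) succ=(0,0,0) retry=(0,0,0))
1 | W1 CAS | counter=4 r=(0,0,0) succ=(0,0,0) retry=(1,0,0)
2 | W1 LOAD | counter=4 r=(4,0,0) succ=(0,0,0) retry=(1,0,0)
3 | W1 CAS | counter=5 r=(4,0,0) succ=(1,0,0) retry=(1,0,0)
4 | W3 CAS | counter=5 r=(4,0,0) succ=(1,0,0) retry=(1,0,1)
5 | W3 LOAD | counter=5 r=(4,0,5) succ=(1,0,0) retry=(1,0,1)
6 | W1 LOAD | counter=5 r=(5,0,5) succ=(1,0,0) retry=(1,0,1)
7 | W1 CAS | counter=6 r=(5,0,5) succ=(2,0,0) retry=(1,0,1)
8 | W2 LOAD | counter=6 r=(5,6,5) succ=(2,0,0) retry=(1,0,1)
9 | W2 CAS | counter=7 r=(5,6,5) succ=(2,1,0) retry=(1,0,1)
10 | W2 LOAD | counter=7 r=(5,7,5) succ=(2,1,0) retry=(1,0,1)
11 | W2 CAS | counter=8 r=(5,7,5) succ=(2,2,0) retry=(1,0,1)
12 | W3 CAS | counter=8 r=(5,7,5) succ=(2,2,0) retry=(1,0,2)
13 | W3 LOAD | counter=8 r=(5,7,8) succ=(2,2,0) retry=(1,0,2)
14 | W3 CAS | counter=9 r=(5,7,8) succ=(2,2,1) retry=(1,0,2)
15 | W2 LOAD | counter=9 r=(5,9,8) succ=(2,2,1) retry=(1,0,2)
16 | W2 CAS | counter=10 r=(5,9,8) succ=(2,3,1) retry=(1,0,2)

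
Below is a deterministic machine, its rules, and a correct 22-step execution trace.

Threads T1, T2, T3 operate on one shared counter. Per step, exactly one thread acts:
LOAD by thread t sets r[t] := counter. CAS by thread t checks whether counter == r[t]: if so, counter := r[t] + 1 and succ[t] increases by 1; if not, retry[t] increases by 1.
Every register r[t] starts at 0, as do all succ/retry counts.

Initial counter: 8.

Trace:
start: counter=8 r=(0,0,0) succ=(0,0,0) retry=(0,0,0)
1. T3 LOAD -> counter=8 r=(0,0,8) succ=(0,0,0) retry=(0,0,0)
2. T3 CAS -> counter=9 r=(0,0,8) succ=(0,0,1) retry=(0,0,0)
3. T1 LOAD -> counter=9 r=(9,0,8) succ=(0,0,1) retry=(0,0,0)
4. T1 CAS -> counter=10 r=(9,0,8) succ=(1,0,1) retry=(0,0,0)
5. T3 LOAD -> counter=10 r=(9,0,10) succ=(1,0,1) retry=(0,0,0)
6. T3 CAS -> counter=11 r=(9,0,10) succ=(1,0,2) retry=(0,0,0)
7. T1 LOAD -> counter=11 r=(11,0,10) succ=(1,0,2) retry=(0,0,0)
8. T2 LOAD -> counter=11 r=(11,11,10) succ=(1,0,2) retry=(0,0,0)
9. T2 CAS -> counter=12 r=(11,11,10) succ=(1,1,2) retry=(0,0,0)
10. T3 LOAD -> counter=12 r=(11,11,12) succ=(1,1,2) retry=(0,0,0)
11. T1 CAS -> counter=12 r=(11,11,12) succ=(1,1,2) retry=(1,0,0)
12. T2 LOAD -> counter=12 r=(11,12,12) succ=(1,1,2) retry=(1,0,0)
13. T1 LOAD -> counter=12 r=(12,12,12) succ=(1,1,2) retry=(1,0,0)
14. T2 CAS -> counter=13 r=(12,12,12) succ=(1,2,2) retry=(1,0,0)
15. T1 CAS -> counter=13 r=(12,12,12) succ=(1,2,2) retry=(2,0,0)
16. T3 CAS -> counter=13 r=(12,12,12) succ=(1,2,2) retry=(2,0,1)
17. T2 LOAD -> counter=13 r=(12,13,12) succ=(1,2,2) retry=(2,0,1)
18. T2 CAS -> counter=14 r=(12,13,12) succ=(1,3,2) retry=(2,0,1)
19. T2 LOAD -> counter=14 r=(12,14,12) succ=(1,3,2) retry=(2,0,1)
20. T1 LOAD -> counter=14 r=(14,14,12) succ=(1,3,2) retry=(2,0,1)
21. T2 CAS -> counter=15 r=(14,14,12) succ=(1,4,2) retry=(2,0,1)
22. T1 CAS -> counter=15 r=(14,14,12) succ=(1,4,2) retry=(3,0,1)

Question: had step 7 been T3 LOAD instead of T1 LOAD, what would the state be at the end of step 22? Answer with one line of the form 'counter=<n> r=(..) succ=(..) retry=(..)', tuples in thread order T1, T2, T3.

counter=15 r=(14,14,12) succ=(1,4,2) retry=(3,0,1)

(re-executing from step 7 with the substitution; state before step 7: counter=11 r=(9,0,10) succ=(1,0,2) retry=(0,0,0))
7. T3 LOAD -> counter=11 r=(9,0,11) succ=(1,0,2) retry=(0,0,0)
8. T2 LOAD -> counter=11 r=(9,11,11) succ=(1,0,2) retry=(0,0,0)
9. T2 CAS -> counter=12 r=(9,11,11) succ=(1,1,2) retry=(0,0,0)
10. T3 LOAD -> counter=12 r=(9,11,12) succ=(1,1,2) retry=(0,0,0)
11. T1 CAS -> counter=12 r=(9,11,12) succ=(1,1,2) retry=(1,0,0)
12. T2 LOAD -> counter=12 r=(9,12,12) succ=(1,1,2) retry=(1,0,0)
13. T1 LOAD -> counter=12 r=(12,12,12) succ=(1,1,2) retry=(1,0,0)
14. T2 CAS -> counter=13 r=(12,12,12) succ=(1,2,2) retry=(1,0,0)
15. T1 CAS -> counter=13 r=(12,12,12) succ=(1,2,2) retry=(2,0,0)
16. T3 CAS -> counter=13 r=(12,12,12) succ=(1,2,2) retry=(2,0,1)
17. T2 LOAD -> counter=13 r=(12,13,12) succ=(1,2,2) retry=(2,0,1)
18. T2 CAS -> counter=14 r=(12,13,12) succ=(1,3,2) retry=(2,0,1)
19. T2 LOAD -> counter=14 r=(12,14,12) succ=(1,3,2) retry=(2,0,1)
20. T1 LOAD -> counter=14 r=(14,14,12) succ=(1,3,2) retry=(2,0,1)
21. T2 CAS -> counter=15 r=(14,14,12) succ=(1,4,2) retry=(2,0,1)
22. T1 CAS -> counter=15 r=(14,14,12) succ=(1,4,2) retry=(3,0,1)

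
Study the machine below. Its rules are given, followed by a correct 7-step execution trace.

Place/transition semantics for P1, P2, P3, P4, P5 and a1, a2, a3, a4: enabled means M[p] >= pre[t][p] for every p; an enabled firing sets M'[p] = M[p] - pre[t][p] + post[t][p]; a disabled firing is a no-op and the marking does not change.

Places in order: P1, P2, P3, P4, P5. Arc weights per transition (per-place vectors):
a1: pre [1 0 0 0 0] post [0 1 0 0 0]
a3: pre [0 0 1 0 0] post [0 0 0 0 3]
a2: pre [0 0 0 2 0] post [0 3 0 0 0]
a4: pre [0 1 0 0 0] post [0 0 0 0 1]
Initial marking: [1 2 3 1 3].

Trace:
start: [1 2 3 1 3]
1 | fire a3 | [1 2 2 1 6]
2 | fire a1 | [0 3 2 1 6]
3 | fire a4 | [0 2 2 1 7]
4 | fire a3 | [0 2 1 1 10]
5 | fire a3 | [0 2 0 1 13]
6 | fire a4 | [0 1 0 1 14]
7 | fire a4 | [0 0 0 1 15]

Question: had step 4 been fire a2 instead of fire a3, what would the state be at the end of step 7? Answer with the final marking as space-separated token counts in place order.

(re-executing from step 4 with the substitution; state before step 4: [0 2 2 1 7])
4 | fire a2 | [0 2 2 1 7]
5 | fire a3 | [0 2 1 1 10]
6 | fire a4 | [0 1 1 1 11]
7 | fire a4 | [0 0 1 1 12]

0 0 1 1 12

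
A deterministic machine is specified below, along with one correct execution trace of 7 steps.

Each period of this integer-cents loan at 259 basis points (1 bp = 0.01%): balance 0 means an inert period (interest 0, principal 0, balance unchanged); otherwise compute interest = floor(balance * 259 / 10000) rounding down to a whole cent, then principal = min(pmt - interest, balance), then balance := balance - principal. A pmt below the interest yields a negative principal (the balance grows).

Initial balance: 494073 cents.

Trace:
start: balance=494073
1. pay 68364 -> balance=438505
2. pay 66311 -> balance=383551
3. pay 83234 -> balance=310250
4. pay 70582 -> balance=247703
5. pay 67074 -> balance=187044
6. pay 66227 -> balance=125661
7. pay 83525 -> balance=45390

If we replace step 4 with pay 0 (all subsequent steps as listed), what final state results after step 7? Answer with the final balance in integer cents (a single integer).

121599

(re-executing from step 4 with the substitution; state before step 4: balance=310250)
4. pay 0 -> balance=318285
5. pay 67074 -> balance=259454
6. pay 66227 -> balance=199946
7. pay 83525 -> balance=121599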